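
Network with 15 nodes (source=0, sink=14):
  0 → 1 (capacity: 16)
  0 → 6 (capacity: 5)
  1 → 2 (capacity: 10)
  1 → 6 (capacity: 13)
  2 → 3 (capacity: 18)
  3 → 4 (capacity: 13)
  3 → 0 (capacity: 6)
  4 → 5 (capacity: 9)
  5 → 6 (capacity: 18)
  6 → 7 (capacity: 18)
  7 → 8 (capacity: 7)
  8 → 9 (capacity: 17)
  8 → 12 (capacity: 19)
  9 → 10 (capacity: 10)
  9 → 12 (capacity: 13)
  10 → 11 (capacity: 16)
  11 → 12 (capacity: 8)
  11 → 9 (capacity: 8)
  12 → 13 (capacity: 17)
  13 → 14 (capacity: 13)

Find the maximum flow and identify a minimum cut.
Max flow = 7, Min cut edges: (7,8)

Maximum flow: 7
Minimum cut: (7,8)
Partition: S = [0, 1, 2, 3, 4, 5, 6, 7], T = [8, 9, 10, 11, 12, 13, 14]

Max-flow min-cut theorem verified: both equal 7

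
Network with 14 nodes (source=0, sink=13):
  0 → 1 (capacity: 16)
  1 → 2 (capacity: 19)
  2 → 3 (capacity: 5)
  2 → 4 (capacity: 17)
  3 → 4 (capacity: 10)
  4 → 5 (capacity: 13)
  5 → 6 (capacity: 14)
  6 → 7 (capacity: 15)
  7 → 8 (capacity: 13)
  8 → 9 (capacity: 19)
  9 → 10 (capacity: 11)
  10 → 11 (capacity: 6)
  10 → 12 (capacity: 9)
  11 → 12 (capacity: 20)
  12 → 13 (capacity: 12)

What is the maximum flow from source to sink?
Maximum flow = 11

Max flow: 11

Flow assignment:
  0 → 1: 11/16
  1 → 2: 11/19
  2 → 4: 11/17
  4 → 5: 11/13
  5 → 6: 11/14
  6 → 7: 11/15
  7 → 8: 11/13
  8 → 9: 11/19
  9 → 10: 11/11
  10 → 11: 2/6
  10 → 12: 9/9
  11 → 12: 2/20
  12 → 13: 11/12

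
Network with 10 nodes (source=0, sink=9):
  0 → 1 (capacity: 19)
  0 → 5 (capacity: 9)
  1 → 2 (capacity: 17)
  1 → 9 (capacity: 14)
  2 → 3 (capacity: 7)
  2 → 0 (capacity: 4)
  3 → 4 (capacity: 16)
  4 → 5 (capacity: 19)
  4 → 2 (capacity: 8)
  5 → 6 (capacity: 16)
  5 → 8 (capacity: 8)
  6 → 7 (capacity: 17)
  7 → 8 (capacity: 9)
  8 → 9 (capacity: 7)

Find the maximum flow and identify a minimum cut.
Max flow = 21, Min cut edges: (1,9), (8,9)

Maximum flow: 21
Minimum cut: (1,9), (8,9)
Partition: S = [0, 1, 2, 3, 4, 5, 6, 7, 8], T = [9]

Max-flow min-cut theorem verified: both equal 21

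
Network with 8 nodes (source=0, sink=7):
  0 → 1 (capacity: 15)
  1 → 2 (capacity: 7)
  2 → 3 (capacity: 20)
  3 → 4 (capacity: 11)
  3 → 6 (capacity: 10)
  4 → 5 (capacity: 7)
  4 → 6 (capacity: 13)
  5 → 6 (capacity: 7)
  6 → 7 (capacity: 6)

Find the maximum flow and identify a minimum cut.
Max flow = 6, Min cut edges: (6,7)

Maximum flow: 6
Minimum cut: (6,7)
Partition: S = [0, 1, 2, 3, 4, 5, 6], T = [7]

Max-flow min-cut theorem verified: both equal 6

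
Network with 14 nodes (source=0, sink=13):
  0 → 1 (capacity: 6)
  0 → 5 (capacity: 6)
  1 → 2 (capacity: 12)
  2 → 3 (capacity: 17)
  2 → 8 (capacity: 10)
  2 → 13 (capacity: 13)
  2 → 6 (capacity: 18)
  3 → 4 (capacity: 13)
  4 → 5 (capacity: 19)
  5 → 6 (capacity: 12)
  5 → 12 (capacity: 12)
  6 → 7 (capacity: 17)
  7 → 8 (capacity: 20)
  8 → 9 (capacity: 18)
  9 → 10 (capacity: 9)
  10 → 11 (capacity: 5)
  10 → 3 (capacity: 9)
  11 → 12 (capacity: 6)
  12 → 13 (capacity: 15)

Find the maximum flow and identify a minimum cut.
Max flow = 12, Min cut edges: (0,1), (0,5)

Maximum flow: 12
Minimum cut: (0,1), (0,5)
Partition: S = [0], T = [1, 2, 3, 4, 5, 6, 7, 8, 9, 10, 11, 12, 13]

Max-flow min-cut theorem verified: both equal 12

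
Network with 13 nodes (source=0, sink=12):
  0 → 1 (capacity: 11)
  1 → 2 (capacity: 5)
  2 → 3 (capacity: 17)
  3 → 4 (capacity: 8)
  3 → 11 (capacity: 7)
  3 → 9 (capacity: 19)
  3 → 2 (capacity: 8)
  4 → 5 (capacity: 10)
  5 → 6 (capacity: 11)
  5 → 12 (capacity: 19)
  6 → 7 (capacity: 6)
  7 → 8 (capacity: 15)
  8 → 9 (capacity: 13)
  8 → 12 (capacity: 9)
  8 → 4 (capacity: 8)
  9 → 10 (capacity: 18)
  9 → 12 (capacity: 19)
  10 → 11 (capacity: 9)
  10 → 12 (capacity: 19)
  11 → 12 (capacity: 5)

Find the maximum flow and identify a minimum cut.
Max flow = 5, Min cut edges: (1,2)

Maximum flow: 5
Minimum cut: (1,2)
Partition: S = [0, 1], T = [2, 3, 4, 5, 6, 7, 8, 9, 10, 11, 12]

Max-flow min-cut theorem verified: both equal 5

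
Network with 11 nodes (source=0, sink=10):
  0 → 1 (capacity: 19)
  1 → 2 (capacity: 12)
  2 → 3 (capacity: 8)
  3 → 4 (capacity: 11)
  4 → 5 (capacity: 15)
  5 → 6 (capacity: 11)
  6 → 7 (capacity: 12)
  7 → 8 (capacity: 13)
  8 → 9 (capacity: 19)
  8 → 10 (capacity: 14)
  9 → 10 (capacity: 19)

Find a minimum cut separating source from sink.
Min cut value = 8, edges: (2,3)

Min cut value: 8
Partition: S = [0, 1, 2], T = [3, 4, 5, 6, 7, 8, 9, 10]
Cut edges: (2,3)

By max-flow min-cut theorem, max flow = min cut = 8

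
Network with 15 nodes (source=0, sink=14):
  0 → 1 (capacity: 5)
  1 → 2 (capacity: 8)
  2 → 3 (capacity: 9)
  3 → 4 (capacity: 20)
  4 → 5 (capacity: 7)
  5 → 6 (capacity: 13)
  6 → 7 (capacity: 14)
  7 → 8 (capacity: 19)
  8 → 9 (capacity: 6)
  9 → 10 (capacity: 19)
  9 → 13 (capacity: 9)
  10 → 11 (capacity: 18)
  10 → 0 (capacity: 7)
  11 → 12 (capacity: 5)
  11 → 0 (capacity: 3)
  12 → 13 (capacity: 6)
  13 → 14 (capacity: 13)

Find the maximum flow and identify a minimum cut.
Max flow = 5, Min cut edges: (0,1)

Maximum flow: 5
Minimum cut: (0,1)
Partition: S = [0], T = [1, 2, 3, 4, 5, 6, 7, 8, 9, 10, 11, 12, 13, 14]

Max-flow min-cut theorem verified: both equal 5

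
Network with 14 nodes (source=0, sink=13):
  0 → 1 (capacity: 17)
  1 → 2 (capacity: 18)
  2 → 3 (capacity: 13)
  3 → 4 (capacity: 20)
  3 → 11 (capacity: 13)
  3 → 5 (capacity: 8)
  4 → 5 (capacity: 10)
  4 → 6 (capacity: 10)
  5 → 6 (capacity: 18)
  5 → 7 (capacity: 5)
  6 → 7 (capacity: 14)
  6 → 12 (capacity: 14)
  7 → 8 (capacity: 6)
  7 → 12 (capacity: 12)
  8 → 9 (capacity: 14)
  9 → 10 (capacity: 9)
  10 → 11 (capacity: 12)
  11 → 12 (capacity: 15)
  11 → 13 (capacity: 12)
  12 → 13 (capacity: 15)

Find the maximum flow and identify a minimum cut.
Max flow = 13, Min cut edges: (2,3)

Maximum flow: 13
Minimum cut: (2,3)
Partition: S = [0, 1, 2], T = [3, 4, 5, 6, 7, 8, 9, 10, 11, 12, 13]

Max-flow min-cut theorem verified: both equal 13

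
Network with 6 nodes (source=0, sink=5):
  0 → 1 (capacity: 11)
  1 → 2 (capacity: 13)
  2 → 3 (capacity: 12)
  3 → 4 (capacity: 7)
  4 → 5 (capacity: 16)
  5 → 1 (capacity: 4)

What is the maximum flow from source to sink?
Maximum flow = 7

Max flow: 7

Flow assignment:
  0 → 1: 7/11
  1 → 2: 7/13
  2 → 3: 7/12
  3 → 4: 7/7
  4 → 5: 7/16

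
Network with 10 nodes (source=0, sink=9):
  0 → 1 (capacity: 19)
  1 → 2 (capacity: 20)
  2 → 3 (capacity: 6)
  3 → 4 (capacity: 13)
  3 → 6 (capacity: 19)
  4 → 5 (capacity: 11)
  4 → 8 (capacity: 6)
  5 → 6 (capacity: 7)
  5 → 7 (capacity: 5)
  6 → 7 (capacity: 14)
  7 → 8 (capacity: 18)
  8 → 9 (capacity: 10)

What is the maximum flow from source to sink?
Maximum flow = 6

Max flow: 6

Flow assignment:
  0 → 1: 6/19
  1 → 2: 6/20
  2 → 3: 6/6
  3 → 4: 6/13
  4 → 8: 6/6
  8 → 9: 6/10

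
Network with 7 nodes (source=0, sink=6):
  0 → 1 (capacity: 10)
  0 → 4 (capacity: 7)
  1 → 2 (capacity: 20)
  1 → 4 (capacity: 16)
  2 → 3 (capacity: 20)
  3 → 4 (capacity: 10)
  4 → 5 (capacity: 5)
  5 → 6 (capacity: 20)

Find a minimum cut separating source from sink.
Min cut value = 5, edges: (4,5)

Min cut value: 5
Partition: S = [0, 1, 2, 3, 4], T = [5, 6]
Cut edges: (4,5)

By max-flow min-cut theorem, max flow = min cut = 5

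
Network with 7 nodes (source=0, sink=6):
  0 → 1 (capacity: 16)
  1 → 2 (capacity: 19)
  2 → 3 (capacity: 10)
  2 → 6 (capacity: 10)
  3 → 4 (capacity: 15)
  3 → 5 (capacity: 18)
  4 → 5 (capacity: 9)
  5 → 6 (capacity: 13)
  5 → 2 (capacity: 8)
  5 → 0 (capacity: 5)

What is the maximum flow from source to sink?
Maximum flow = 16

Max flow: 16

Flow assignment:
  0 → 1: 16/16
  1 → 2: 16/19
  2 → 3: 6/10
  2 → 6: 10/10
  3 → 5: 6/18
  5 → 6: 6/13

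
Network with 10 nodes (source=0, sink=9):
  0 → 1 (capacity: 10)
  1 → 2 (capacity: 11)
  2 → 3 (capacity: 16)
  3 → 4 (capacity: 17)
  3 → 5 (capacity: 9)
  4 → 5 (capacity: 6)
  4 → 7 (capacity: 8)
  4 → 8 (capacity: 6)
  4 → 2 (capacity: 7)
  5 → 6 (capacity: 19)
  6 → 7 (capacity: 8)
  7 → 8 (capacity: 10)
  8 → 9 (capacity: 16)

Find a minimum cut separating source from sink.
Min cut value = 10, edges: (0,1)

Min cut value: 10
Partition: S = [0], T = [1, 2, 3, 4, 5, 6, 7, 8, 9]
Cut edges: (0,1)

By max-flow min-cut theorem, max flow = min cut = 10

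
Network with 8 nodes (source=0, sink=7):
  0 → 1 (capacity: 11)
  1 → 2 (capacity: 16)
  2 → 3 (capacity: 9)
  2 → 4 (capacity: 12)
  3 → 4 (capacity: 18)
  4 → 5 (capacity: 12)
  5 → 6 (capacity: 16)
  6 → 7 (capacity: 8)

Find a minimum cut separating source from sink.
Min cut value = 8, edges: (6,7)

Min cut value: 8
Partition: S = [0, 1, 2, 3, 4, 5, 6], T = [7]
Cut edges: (6,7)

By max-flow min-cut theorem, max flow = min cut = 8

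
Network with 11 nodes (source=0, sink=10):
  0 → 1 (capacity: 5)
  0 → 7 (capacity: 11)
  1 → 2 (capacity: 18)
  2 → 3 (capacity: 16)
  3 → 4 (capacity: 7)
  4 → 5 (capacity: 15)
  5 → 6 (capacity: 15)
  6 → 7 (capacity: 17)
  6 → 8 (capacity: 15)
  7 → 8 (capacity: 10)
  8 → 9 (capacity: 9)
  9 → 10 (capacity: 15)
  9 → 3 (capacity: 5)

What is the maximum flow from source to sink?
Maximum flow = 9

Max flow: 9

Flow assignment:
  0 → 1: 5/5
  0 → 7: 4/11
  1 → 2: 5/18
  2 → 3: 5/16
  3 → 4: 5/7
  4 → 5: 5/15
  5 → 6: 5/15
  6 → 7: 5/17
  7 → 8: 9/10
  8 → 9: 9/9
  9 → 10: 9/15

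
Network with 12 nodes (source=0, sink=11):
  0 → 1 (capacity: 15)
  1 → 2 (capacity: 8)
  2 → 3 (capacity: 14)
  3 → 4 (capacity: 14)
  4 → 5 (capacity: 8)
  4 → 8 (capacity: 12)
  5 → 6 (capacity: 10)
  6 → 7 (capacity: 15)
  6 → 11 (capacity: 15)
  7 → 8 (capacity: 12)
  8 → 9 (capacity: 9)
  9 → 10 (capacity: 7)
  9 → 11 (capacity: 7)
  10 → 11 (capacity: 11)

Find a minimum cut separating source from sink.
Min cut value = 8, edges: (1,2)

Min cut value: 8
Partition: S = [0, 1], T = [2, 3, 4, 5, 6, 7, 8, 9, 10, 11]
Cut edges: (1,2)

By max-flow min-cut theorem, max flow = min cut = 8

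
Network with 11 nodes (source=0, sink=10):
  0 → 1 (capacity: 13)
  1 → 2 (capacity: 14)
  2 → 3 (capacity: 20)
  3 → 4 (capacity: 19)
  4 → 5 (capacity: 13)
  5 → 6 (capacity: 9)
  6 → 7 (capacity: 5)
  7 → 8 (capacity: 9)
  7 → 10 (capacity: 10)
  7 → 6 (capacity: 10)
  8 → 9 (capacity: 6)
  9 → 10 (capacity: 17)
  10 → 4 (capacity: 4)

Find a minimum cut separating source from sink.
Min cut value = 5, edges: (6,7)

Min cut value: 5
Partition: S = [0, 1, 2, 3, 4, 5, 6], T = [7, 8, 9, 10]
Cut edges: (6,7)

By max-flow min-cut theorem, max flow = min cut = 5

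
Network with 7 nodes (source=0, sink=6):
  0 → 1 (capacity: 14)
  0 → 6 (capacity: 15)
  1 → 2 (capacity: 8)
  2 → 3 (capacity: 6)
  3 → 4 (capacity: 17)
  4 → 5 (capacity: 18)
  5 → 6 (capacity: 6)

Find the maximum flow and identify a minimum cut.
Max flow = 21, Min cut edges: (0,6), (5,6)

Maximum flow: 21
Minimum cut: (0,6), (5,6)
Partition: S = [0, 1, 2, 3, 4, 5], T = [6]

Max-flow min-cut theorem verified: both equal 21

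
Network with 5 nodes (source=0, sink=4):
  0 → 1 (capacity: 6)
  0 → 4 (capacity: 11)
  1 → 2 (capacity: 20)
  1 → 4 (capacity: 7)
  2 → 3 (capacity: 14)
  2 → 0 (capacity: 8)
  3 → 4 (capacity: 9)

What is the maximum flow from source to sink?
Maximum flow = 17

Max flow: 17

Flow assignment:
  0 → 1: 6/6
  0 → 4: 11/11
  1 → 4: 6/7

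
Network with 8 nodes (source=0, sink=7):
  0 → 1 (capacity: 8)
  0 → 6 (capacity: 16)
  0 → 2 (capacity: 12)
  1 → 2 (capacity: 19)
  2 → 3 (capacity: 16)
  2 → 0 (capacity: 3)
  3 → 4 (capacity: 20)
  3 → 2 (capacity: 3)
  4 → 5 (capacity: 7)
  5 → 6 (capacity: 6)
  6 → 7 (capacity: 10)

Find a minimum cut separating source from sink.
Min cut value = 10, edges: (6,7)

Min cut value: 10
Partition: S = [0, 1, 2, 3, 4, 5, 6], T = [7]
Cut edges: (6,7)

By max-flow min-cut theorem, max flow = min cut = 10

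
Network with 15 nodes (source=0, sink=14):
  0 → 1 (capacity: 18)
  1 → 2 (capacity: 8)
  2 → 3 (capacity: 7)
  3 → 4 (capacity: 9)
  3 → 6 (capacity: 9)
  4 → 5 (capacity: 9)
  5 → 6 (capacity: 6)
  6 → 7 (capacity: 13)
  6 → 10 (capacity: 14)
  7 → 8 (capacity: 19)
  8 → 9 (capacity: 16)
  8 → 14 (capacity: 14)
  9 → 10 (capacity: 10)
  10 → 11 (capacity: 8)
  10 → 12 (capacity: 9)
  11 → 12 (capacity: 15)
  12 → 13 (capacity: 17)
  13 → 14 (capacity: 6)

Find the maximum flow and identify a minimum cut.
Max flow = 7, Min cut edges: (2,3)

Maximum flow: 7
Minimum cut: (2,3)
Partition: S = [0, 1, 2], T = [3, 4, 5, 6, 7, 8, 9, 10, 11, 12, 13, 14]

Max-flow min-cut theorem verified: both equal 7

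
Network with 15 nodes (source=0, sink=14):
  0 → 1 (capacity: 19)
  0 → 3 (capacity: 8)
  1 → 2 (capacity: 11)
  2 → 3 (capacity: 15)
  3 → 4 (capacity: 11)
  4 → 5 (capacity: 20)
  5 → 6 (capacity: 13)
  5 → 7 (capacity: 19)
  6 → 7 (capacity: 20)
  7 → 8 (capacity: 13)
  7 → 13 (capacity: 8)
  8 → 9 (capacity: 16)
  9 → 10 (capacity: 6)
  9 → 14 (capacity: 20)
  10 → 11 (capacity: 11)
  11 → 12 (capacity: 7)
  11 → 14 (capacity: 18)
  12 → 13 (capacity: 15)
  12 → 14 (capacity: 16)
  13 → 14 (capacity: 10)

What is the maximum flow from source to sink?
Maximum flow = 11

Max flow: 11

Flow assignment:
  0 → 1: 11/19
  1 → 2: 11/11
  2 → 3: 11/15
  3 → 4: 11/11
  4 → 5: 11/20
  5 → 7: 11/19
  7 → 8: 3/13
  7 → 13: 8/8
  8 → 9: 3/16
  9 → 14: 3/20
  13 → 14: 8/10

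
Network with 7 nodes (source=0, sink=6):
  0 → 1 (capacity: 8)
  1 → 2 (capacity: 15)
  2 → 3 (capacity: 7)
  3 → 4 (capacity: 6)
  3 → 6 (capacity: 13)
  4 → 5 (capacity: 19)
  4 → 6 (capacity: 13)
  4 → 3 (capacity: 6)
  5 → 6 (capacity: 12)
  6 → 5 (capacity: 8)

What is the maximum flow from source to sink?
Maximum flow = 7

Max flow: 7

Flow assignment:
  0 → 1: 7/8
  1 → 2: 7/15
  2 → 3: 7/7
  3 → 6: 7/13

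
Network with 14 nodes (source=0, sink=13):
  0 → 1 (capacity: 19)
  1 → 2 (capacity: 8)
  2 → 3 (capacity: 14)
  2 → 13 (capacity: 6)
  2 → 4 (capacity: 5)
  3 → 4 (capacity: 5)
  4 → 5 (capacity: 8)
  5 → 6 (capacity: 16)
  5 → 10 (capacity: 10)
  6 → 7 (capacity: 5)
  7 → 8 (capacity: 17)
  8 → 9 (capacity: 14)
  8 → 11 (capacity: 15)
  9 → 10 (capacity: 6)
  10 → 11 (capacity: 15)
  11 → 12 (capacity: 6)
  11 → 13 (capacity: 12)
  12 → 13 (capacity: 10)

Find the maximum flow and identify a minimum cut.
Max flow = 8, Min cut edges: (1,2)

Maximum flow: 8
Minimum cut: (1,2)
Partition: S = [0, 1], T = [2, 3, 4, 5, 6, 7, 8, 9, 10, 11, 12, 13]

Max-flow min-cut theorem verified: both equal 8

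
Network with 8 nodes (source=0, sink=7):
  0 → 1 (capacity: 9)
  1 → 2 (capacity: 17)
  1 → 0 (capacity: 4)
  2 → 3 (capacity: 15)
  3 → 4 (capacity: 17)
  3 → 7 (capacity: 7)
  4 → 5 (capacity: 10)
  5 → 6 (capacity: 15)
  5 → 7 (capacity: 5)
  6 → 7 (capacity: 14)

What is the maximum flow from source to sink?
Maximum flow = 9

Max flow: 9

Flow assignment:
  0 → 1: 9/9
  1 → 2: 9/17
  2 → 3: 9/15
  3 → 4: 2/17
  3 → 7: 7/7
  4 → 5: 2/10
  5 → 7: 2/5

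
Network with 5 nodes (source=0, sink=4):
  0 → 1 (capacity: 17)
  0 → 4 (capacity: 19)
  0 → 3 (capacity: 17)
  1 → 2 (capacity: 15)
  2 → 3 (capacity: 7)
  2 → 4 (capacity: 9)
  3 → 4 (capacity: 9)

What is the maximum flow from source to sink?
Maximum flow = 37

Max flow: 37

Flow assignment:
  0 → 1: 15/17
  0 → 4: 19/19
  0 → 3: 3/17
  1 → 2: 15/15
  2 → 3: 6/7
  2 → 4: 9/9
  3 → 4: 9/9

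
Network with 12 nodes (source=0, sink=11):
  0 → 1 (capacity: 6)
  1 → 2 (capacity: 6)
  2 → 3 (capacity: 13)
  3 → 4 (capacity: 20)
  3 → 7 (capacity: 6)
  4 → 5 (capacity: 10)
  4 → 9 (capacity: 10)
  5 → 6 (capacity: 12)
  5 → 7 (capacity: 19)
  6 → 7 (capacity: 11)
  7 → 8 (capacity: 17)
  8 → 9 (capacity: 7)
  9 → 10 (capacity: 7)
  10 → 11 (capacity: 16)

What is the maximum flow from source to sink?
Maximum flow = 6

Max flow: 6

Flow assignment:
  0 → 1: 6/6
  1 → 2: 6/6
  2 → 3: 6/13
  3 → 4: 6/20
  4 → 9: 6/10
  9 → 10: 6/7
  10 → 11: 6/16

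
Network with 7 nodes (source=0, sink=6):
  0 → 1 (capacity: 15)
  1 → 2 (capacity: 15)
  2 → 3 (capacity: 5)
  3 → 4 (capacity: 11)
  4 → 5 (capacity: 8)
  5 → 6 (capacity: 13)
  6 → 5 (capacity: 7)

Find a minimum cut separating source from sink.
Min cut value = 5, edges: (2,3)

Min cut value: 5
Partition: S = [0, 1, 2], T = [3, 4, 5, 6]
Cut edges: (2,3)

By max-flow min-cut theorem, max flow = min cut = 5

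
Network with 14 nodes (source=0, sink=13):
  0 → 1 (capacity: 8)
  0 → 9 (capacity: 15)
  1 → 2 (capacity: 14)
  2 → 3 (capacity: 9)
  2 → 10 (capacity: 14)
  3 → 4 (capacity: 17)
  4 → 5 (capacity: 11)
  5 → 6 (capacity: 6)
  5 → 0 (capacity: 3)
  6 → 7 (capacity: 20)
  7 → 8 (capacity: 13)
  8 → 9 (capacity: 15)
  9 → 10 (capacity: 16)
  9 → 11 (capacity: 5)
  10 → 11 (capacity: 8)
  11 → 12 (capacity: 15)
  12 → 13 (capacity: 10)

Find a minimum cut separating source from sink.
Min cut value = 10, edges: (12,13)

Min cut value: 10
Partition: S = [0, 1, 2, 3, 4, 5, 6, 7, 8, 9, 10, 11, 12], T = [13]
Cut edges: (12,13)

By max-flow min-cut theorem, max flow = min cut = 10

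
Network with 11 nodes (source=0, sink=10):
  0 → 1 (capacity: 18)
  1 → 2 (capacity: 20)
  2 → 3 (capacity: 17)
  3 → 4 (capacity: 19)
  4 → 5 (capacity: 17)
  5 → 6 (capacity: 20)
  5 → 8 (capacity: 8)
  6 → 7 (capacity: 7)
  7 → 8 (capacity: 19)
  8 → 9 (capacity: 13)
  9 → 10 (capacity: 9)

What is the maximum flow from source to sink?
Maximum flow = 9

Max flow: 9

Flow assignment:
  0 → 1: 9/18
  1 → 2: 9/20
  2 → 3: 9/17
  3 → 4: 9/19
  4 → 5: 9/17
  5 → 6: 7/20
  5 → 8: 2/8
  6 → 7: 7/7
  7 → 8: 7/19
  8 → 9: 9/13
  9 → 10: 9/9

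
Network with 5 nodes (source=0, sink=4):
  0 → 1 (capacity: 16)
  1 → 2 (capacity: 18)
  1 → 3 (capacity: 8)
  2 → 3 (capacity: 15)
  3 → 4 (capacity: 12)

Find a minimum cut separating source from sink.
Min cut value = 12, edges: (3,4)

Min cut value: 12
Partition: S = [0, 1, 2, 3], T = [4]
Cut edges: (3,4)

By max-flow min-cut theorem, max flow = min cut = 12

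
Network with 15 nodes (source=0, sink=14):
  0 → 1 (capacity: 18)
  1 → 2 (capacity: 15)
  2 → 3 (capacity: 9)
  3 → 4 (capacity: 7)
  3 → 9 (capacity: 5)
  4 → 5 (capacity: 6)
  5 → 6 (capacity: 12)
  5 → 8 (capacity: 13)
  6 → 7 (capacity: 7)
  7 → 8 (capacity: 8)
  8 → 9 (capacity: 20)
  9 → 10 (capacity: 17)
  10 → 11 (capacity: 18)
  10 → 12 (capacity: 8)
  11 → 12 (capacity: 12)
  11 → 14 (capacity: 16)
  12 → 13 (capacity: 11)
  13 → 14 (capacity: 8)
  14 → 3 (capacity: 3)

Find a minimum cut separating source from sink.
Min cut value = 9, edges: (2,3)

Min cut value: 9
Partition: S = [0, 1, 2], T = [3, 4, 5, 6, 7, 8, 9, 10, 11, 12, 13, 14]
Cut edges: (2,3)

By max-flow min-cut theorem, max flow = min cut = 9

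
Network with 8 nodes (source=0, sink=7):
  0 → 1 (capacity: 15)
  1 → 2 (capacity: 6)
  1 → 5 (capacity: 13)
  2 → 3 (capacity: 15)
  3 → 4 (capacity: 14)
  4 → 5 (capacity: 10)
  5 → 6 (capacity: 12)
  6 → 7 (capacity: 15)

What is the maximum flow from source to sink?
Maximum flow = 12

Max flow: 12

Flow assignment:
  0 → 1: 12/15
  1 → 2: 2/6
  1 → 5: 10/13
  2 → 3: 2/15
  3 → 4: 2/14
  4 → 5: 2/10
  5 → 6: 12/12
  6 → 7: 12/15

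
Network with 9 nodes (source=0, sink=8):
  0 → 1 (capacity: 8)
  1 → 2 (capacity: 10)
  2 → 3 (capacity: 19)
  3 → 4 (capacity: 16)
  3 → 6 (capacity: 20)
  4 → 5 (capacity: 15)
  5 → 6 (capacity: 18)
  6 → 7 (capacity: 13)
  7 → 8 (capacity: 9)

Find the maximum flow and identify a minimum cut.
Max flow = 8, Min cut edges: (0,1)

Maximum flow: 8
Minimum cut: (0,1)
Partition: S = [0], T = [1, 2, 3, 4, 5, 6, 7, 8]

Max-flow min-cut theorem verified: both equal 8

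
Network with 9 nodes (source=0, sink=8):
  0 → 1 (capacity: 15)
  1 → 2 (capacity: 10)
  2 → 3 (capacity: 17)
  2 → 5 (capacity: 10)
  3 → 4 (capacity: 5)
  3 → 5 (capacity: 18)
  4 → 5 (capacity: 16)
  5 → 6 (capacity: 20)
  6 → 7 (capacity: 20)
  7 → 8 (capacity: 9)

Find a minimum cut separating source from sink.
Min cut value = 9, edges: (7,8)

Min cut value: 9
Partition: S = [0, 1, 2, 3, 4, 5, 6, 7], T = [8]
Cut edges: (7,8)

By max-flow min-cut theorem, max flow = min cut = 9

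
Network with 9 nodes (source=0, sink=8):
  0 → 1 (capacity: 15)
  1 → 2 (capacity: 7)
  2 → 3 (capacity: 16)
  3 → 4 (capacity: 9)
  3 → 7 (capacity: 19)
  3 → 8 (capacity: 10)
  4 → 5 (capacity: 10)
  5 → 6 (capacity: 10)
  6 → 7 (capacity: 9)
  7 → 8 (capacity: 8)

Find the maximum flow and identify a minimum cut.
Max flow = 7, Min cut edges: (1,2)

Maximum flow: 7
Minimum cut: (1,2)
Partition: S = [0, 1], T = [2, 3, 4, 5, 6, 7, 8]

Max-flow min-cut theorem verified: both equal 7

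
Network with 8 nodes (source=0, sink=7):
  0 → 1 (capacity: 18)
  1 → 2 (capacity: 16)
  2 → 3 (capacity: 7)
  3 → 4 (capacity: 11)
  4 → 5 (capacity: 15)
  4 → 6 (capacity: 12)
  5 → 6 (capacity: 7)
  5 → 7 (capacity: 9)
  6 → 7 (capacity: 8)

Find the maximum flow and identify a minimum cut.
Max flow = 7, Min cut edges: (2,3)

Maximum flow: 7
Minimum cut: (2,3)
Partition: S = [0, 1, 2], T = [3, 4, 5, 6, 7]

Max-flow min-cut theorem verified: both equal 7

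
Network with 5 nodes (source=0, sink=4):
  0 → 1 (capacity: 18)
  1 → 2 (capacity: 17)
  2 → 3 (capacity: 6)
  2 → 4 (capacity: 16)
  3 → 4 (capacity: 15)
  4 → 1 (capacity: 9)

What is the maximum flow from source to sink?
Maximum flow = 17

Max flow: 17

Flow assignment:
  0 → 1: 17/18
  1 → 2: 17/17
  2 → 3: 1/6
  2 → 4: 16/16
  3 → 4: 1/15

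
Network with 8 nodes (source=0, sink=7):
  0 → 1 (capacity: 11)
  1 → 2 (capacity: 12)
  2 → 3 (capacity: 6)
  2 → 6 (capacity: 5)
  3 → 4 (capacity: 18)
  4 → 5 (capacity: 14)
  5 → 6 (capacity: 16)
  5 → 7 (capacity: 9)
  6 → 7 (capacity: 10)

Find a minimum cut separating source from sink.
Min cut value = 11, edges: (2,3), (2,6)

Min cut value: 11
Partition: S = [0, 1, 2], T = [3, 4, 5, 6, 7]
Cut edges: (2,3), (2,6)

By max-flow min-cut theorem, max flow = min cut = 11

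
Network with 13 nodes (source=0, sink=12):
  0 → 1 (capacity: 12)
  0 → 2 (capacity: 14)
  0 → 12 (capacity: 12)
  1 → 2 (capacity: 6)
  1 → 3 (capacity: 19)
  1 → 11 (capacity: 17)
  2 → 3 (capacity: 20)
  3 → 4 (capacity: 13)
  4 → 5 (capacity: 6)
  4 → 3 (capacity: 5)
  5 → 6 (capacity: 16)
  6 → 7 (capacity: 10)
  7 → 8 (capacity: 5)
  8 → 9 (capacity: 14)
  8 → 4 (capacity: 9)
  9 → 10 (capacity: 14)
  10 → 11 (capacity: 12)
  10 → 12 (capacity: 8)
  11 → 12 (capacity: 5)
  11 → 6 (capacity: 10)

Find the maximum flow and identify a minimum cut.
Max flow = 22, Min cut edges: (0,12), (7,8), (11,12)

Maximum flow: 22
Minimum cut: (0,12), (7,8), (11,12)
Partition: S = [0, 1, 2, 3, 4, 5, 6, 7, 11], T = [8, 9, 10, 12]

Max-flow min-cut theorem verified: both equal 22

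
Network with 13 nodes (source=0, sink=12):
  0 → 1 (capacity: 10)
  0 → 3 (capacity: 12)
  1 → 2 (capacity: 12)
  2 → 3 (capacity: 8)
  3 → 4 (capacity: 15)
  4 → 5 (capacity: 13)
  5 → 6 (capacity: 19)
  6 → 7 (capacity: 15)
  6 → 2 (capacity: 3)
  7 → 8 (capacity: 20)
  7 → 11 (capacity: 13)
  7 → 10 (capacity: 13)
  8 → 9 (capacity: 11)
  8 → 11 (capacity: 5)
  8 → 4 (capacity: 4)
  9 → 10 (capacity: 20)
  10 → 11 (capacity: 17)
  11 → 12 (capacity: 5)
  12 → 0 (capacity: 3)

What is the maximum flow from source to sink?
Maximum flow = 5

Max flow: 5

Flow assignment:
  0 → 3: 5/12
  2 → 3: 3/8
  3 → 4: 8/15
  4 → 5: 8/13
  5 → 6: 8/19
  6 → 7: 5/15
  6 → 2: 3/3
  7 → 11: 5/13
  11 → 12: 5/5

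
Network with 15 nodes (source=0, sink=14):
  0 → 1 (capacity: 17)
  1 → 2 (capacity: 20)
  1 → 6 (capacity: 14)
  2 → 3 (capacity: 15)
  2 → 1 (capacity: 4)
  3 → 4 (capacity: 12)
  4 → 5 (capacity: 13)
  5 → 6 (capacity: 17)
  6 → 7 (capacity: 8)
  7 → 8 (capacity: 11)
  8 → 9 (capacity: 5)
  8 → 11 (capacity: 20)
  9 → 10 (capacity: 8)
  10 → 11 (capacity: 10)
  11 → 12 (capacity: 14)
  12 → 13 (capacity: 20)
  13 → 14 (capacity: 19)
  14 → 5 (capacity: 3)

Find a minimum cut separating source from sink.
Min cut value = 8, edges: (6,7)

Min cut value: 8
Partition: S = [0, 1, 2, 3, 4, 5, 6], T = [7, 8, 9, 10, 11, 12, 13, 14]
Cut edges: (6,7)

By max-flow min-cut theorem, max flow = min cut = 8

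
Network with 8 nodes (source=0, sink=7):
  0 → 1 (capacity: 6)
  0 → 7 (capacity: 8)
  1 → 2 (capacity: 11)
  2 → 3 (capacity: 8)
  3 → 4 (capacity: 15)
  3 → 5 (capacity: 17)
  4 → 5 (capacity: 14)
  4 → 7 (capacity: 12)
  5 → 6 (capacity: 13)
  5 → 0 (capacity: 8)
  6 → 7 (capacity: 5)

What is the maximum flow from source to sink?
Maximum flow = 14

Max flow: 14

Flow assignment:
  0 → 1: 6/6
  0 → 7: 8/8
  1 → 2: 6/11
  2 → 3: 6/8
  3 → 4: 6/15
  4 → 7: 6/12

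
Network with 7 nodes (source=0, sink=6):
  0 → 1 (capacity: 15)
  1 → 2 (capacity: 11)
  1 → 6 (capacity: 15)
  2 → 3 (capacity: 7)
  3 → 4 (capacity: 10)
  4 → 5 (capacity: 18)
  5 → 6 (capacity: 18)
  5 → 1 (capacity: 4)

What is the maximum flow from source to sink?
Maximum flow = 15

Max flow: 15

Flow assignment:
  0 → 1: 15/15
  1 → 6: 15/15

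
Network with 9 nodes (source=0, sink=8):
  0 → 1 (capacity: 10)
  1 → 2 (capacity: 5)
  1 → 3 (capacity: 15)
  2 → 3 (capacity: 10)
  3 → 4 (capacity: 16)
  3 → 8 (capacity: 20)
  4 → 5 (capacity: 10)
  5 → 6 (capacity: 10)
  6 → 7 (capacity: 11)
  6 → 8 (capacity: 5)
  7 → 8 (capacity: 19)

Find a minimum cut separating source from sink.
Min cut value = 10, edges: (0,1)

Min cut value: 10
Partition: S = [0], T = [1, 2, 3, 4, 5, 6, 7, 8]
Cut edges: (0,1)

By max-flow min-cut theorem, max flow = min cut = 10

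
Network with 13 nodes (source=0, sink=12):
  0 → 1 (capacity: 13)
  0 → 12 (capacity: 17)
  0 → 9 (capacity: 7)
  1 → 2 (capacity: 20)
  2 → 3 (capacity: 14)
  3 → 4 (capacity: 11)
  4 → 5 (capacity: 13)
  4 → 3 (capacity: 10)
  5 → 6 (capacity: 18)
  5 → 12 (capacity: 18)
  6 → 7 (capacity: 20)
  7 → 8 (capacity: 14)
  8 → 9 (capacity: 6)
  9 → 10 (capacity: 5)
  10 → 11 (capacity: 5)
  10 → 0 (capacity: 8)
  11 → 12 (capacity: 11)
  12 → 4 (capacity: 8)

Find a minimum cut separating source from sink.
Min cut value = 33, edges: (0,12), (3,4), (10,11)

Min cut value: 33
Partition: S = [0, 1, 2, 3, 6, 7, 8, 9, 10], T = [4, 5, 11, 12]
Cut edges: (0,12), (3,4), (10,11)

By max-flow min-cut theorem, max flow = min cut = 33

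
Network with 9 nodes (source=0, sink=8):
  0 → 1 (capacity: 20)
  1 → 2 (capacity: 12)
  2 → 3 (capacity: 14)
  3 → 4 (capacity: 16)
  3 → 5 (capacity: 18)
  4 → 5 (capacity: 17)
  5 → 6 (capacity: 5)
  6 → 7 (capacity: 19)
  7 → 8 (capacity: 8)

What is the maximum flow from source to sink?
Maximum flow = 5

Max flow: 5

Flow assignment:
  0 → 1: 5/20
  1 → 2: 5/12
  2 → 3: 5/14
  3 → 5: 5/18
  5 → 6: 5/5
  6 → 7: 5/19
  7 → 8: 5/8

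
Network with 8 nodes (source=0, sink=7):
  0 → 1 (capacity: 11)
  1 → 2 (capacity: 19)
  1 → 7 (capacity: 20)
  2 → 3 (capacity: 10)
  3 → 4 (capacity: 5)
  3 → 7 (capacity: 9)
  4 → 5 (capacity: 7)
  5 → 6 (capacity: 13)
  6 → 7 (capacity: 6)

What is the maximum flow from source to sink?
Maximum flow = 11

Max flow: 11

Flow assignment:
  0 → 1: 11/11
  1 → 7: 11/20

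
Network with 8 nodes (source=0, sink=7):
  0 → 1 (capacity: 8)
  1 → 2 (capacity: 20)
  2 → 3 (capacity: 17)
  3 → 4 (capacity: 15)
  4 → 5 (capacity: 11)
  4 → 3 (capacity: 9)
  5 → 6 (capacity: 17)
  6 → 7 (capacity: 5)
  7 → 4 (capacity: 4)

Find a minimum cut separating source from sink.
Min cut value = 5, edges: (6,7)

Min cut value: 5
Partition: S = [0, 1, 2, 3, 4, 5, 6], T = [7]
Cut edges: (6,7)

By max-flow min-cut theorem, max flow = min cut = 5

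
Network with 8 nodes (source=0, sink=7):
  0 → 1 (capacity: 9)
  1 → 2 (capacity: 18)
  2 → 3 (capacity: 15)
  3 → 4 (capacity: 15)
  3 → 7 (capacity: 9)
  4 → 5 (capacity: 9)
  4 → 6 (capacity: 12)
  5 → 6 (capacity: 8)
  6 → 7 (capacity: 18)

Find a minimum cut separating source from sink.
Min cut value = 9, edges: (0,1)

Min cut value: 9
Partition: S = [0], T = [1, 2, 3, 4, 5, 6, 7]
Cut edges: (0,1)

By max-flow min-cut theorem, max flow = min cut = 9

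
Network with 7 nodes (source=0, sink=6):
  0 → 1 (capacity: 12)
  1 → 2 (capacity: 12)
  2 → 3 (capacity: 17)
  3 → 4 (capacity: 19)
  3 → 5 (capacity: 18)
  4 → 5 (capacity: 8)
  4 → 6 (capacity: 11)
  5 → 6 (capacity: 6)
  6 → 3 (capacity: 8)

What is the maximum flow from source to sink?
Maximum flow = 12

Max flow: 12

Flow assignment:
  0 → 1: 12/12
  1 → 2: 12/12
  2 → 3: 12/17
  3 → 4: 12/19
  4 → 5: 1/8
  4 → 6: 11/11
  5 → 6: 1/6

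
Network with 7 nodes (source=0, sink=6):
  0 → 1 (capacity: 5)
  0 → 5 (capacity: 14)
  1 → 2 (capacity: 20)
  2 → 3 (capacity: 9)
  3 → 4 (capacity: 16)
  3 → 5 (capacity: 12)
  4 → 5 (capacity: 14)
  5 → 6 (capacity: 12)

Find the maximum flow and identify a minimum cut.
Max flow = 12, Min cut edges: (5,6)

Maximum flow: 12
Minimum cut: (5,6)
Partition: S = [0, 1, 2, 3, 4, 5], T = [6]

Max-flow min-cut theorem verified: both equal 12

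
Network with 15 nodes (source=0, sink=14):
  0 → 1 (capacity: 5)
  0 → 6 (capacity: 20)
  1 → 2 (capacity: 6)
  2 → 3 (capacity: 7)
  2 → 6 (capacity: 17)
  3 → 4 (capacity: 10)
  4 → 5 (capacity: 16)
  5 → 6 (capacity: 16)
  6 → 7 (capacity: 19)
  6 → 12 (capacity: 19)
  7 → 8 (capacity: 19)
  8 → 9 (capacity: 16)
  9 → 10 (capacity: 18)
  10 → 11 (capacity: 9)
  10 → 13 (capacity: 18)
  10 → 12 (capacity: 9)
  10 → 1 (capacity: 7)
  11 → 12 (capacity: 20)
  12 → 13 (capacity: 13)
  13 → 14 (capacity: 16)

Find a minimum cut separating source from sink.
Min cut value = 16, edges: (13,14)

Min cut value: 16
Partition: S = [0, 1, 2, 3, 4, 5, 6, 7, 8, 9, 10, 11, 12, 13], T = [14]
Cut edges: (13,14)

By max-flow min-cut theorem, max flow = min cut = 16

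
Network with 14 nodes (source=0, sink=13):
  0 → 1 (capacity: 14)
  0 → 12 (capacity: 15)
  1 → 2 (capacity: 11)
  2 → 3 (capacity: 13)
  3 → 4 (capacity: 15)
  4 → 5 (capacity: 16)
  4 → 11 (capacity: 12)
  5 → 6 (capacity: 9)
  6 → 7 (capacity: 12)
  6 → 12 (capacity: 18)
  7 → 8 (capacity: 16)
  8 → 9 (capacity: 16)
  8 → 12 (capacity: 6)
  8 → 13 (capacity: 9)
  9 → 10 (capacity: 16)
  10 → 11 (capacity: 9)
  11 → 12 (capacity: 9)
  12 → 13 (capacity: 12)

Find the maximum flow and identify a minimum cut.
Max flow = 21, Min cut edges: (8,13), (12,13)

Maximum flow: 21
Minimum cut: (8,13), (12,13)
Partition: S = [0, 1, 2, 3, 4, 5, 6, 7, 8, 9, 10, 11, 12], T = [13]

Max-flow min-cut theorem verified: both equal 21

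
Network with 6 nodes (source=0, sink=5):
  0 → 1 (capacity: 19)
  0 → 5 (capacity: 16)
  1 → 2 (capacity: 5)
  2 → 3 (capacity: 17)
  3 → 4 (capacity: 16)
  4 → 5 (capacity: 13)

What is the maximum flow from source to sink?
Maximum flow = 21

Max flow: 21

Flow assignment:
  0 → 1: 5/19
  0 → 5: 16/16
  1 → 2: 5/5
  2 → 3: 5/17
  3 → 4: 5/16
  4 → 5: 5/13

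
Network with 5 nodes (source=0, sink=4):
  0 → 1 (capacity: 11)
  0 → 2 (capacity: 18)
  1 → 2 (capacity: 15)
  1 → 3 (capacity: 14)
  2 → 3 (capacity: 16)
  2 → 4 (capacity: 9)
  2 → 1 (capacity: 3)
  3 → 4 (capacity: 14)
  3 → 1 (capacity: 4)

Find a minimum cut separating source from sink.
Min cut value = 23, edges: (2,4), (3,4)

Min cut value: 23
Partition: S = [0, 1, 2, 3], T = [4]
Cut edges: (2,4), (3,4)

By max-flow min-cut theorem, max flow = min cut = 23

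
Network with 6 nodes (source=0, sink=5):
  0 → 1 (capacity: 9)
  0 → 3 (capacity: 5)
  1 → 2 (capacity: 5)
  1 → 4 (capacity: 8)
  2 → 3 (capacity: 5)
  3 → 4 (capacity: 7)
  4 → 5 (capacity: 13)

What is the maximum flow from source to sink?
Maximum flow = 13

Max flow: 13

Flow assignment:
  0 → 1: 9/9
  0 → 3: 4/5
  1 → 2: 1/5
  1 → 4: 8/8
  2 → 3: 1/5
  3 → 4: 5/7
  4 → 5: 13/13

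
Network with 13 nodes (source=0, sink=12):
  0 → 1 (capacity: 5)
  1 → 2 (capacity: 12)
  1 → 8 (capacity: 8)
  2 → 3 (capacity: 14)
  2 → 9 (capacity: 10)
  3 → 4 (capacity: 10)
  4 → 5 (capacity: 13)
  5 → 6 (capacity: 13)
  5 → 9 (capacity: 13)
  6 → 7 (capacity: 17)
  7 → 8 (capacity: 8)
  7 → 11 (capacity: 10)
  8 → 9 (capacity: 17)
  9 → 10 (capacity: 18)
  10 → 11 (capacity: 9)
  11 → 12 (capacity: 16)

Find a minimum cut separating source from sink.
Min cut value = 5, edges: (0,1)

Min cut value: 5
Partition: S = [0], T = [1, 2, 3, 4, 5, 6, 7, 8, 9, 10, 11, 12]
Cut edges: (0,1)

By max-flow min-cut theorem, max flow = min cut = 5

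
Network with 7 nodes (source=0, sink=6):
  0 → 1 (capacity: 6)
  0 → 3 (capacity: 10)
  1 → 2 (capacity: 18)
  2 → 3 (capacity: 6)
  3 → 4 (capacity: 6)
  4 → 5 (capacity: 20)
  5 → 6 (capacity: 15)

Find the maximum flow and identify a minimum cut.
Max flow = 6, Min cut edges: (3,4)

Maximum flow: 6
Minimum cut: (3,4)
Partition: S = [0, 1, 2, 3], T = [4, 5, 6]

Max-flow min-cut theorem verified: both equal 6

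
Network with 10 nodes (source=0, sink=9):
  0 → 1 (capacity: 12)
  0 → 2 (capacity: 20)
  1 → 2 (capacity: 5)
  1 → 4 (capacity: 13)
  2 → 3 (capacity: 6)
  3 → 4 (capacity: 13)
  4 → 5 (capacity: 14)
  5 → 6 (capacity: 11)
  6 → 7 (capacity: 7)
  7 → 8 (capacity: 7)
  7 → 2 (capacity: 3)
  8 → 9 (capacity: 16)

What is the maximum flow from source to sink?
Maximum flow = 7

Max flow: 7

Flow assignment:
  0 → 1: 1/12
  0 → 2: 6/20
  1 → 4: 1/13
  2 → 3: 6/6
  3 → 4: 6/13
  4 → 5: 7/14
  5 → 6: 7/11
  6 → 7: 7/7
  7 → 8: 7/7
  8 → 9: 7/16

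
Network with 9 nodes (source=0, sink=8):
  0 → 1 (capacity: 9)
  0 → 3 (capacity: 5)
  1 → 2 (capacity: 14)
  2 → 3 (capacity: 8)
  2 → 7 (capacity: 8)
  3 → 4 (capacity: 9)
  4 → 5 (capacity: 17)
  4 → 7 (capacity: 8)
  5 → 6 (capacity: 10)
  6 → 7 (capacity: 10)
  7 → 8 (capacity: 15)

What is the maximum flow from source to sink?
Maximum flow = 14

Max flow: 14

Flow assignment:
  0 → 1: 9/9
  0 → 3: 5/5
  1 → 2: 9/14
  2 → 3: 1/8
  2 → 7: 8/8
  3 → 4: 6/9
  4 → 7: 6/8
  7 → 8: 14/15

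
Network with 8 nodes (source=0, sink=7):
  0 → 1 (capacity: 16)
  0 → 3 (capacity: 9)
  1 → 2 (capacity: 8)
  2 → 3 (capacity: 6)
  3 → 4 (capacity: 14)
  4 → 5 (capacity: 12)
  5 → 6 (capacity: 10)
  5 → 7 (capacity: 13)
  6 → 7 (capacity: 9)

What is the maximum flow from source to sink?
Maximum flow = 12

Max flow: 12

Flow assignment:
  0 → 1: 6/16
  0 → 3: 6/9
  1 → 2: 6/8
  2 → 3: 6/6
  3 → 4: 12/14
  4 → 5: 12/12
  5 → 7: 12/13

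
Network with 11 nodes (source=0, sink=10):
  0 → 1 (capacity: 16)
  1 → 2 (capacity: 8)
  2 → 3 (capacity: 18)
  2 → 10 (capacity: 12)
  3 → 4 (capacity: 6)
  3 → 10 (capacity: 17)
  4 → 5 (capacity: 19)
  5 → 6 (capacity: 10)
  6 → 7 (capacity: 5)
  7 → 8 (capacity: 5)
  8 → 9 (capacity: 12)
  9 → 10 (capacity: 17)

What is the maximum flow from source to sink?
Maximum flow = 8

Max flow: 8

Flow assignment:
  0 → 1: 8/16
  1 → 2: 8/8
  2 → 10: 8/12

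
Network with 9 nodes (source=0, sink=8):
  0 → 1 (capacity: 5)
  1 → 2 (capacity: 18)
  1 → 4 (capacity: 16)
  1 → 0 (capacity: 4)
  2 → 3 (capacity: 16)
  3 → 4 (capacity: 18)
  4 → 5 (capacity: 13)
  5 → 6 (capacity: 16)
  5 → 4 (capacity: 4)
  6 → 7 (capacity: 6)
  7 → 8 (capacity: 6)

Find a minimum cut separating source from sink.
Min cut value = 5, edges: (0,1)

Min cut value: 5
Partition: S = [0], T = [1, 2, 3, 4, 5, 6, 7, 8]
Cut edges: (0,1)

By max-flow min-cut theorem, max flow = min cut = 5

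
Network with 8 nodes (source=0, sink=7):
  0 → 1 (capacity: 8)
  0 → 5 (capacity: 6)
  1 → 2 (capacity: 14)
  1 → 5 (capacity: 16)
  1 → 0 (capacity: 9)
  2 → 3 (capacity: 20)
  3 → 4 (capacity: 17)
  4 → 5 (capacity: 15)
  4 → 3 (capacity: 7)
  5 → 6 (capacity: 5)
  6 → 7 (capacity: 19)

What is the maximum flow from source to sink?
Maximum flow = 5

Max flow: 5

Flow assignment:
  0 → 5: 5/6
  5 → 6: 5/5
  6 → 7: 5/19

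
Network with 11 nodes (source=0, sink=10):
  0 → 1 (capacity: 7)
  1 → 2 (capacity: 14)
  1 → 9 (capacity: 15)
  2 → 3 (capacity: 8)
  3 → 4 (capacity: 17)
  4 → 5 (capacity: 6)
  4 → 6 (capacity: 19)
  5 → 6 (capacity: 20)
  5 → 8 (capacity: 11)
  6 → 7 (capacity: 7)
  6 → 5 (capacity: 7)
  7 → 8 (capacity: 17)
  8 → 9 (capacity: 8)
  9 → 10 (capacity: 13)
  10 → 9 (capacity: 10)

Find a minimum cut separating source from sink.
Min cut value = 7, edges: (0,1)

Min cut value: 7
Partition: S = [0], T = [1, 2, 3, 4, 5, 6, 7, 8, 9, 10]
Cut edges: (0,1)

By max-flow min-cut theorem, max flow = min cut = 7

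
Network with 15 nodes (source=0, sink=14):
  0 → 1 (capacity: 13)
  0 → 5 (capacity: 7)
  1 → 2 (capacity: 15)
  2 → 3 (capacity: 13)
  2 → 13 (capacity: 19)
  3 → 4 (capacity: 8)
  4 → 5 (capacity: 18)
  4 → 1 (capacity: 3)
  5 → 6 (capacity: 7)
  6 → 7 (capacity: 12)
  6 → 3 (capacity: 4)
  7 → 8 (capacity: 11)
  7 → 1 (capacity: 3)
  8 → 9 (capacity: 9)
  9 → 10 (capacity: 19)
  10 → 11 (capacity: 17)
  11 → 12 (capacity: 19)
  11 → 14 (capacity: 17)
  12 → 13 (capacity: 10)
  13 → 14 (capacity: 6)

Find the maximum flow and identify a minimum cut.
Max flow = 13, Min cut edges: (5,6), (13,14)

Maximum flow: 13
Minimum cut: (5,6), (13,14)
Partition: S = [0, 1, 2, 3, 4, 5, 12, 13], T = [6, 7, 8, 9, 10, 11, 14]

Max-flow min-cut theorem verified: both equal 13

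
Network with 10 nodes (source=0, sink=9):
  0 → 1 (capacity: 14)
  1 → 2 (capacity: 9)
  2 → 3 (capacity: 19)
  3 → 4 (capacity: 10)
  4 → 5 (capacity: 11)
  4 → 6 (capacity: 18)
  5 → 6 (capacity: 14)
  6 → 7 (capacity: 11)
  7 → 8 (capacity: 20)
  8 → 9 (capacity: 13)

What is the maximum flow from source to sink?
Maximum flow = 9

Max flow: 9

Flow assignment:
  0 → 1: 9/14
  1 → 2: 9/9
  2 → 3: 9/19
  3 → 4: 9/10
  4 → 6: 9/18
  6 → 7: 9/11
  7 → 8: 9/20
  8 → 9: 9/13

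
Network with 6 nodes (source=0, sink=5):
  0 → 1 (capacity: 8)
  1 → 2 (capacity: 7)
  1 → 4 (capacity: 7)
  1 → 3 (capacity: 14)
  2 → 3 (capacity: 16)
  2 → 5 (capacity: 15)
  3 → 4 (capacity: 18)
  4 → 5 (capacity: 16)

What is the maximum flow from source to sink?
Maximum flow = 8

Max flow: 8

Flow assignment:
  0 → 1: 8/8
  1 → 2: 7/7
  1 → 4: 1/7
  2 → 5: 7/15
  4 → 5: 1/16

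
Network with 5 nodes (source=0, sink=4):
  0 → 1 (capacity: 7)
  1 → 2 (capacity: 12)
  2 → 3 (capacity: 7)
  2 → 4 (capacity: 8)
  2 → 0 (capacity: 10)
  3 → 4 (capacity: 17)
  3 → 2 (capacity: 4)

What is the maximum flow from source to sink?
Maximum flow = 7

Max flow: 7

Flow assignment:
  0 → 1: 7/7
  1 → 2: 7/12
  2 → 4: 7/8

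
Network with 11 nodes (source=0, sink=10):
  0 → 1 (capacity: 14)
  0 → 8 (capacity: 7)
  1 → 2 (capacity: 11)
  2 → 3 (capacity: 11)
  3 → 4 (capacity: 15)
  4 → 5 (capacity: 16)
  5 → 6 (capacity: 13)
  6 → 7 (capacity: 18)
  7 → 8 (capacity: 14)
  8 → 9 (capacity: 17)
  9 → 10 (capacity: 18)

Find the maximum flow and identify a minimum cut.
Max flow = 17, Min cut edges: (8,9)

Maximum flow: 17
Minimum cut: (8,9)
Partition: S = [0, 1, 2, 3, 4, 5, 6, 7, 8], T = [9, 10]

Max-flow min-cut theorem verified: both equal 17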